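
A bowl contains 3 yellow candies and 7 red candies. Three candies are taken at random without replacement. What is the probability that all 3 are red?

7/24

P = 7/10 × 6/9 × 5/8 = 210/720 = 7/24.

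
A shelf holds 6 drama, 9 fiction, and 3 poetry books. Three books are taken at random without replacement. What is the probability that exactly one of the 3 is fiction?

27/68

One ordering (fiction drawn first) has probability 9/18 × 9/17 × 8/16 = 648/4896 = 9/68.
There are C(3,1) = 3 such orderings, each equally likely, so P = 3 × 9/68 = 27/68.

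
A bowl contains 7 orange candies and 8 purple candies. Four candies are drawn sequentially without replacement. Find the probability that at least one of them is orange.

37/39

P(no orange) = 8/15 × 7/14 × 6/13 × 5/12 = 1680/32760 = 2/39.
P(at least one) = 1 − 2/39 = 37/39.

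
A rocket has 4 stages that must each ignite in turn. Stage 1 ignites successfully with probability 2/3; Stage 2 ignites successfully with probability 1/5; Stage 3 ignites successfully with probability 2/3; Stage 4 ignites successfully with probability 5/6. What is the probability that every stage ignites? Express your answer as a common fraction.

2/27

Each stage is reached only if all earlier stages succeed, so
P = 2/3 × 1/5 × 2/3 × 5/6 = 20/270 = 2/27.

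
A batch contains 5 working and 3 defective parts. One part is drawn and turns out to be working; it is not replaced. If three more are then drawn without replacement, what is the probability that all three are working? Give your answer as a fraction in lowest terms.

4/35

After the first draw, 4 of the remaining 7 parts are working.
P = 4/7 × 3/6 × 2/5 = 24/210 = 4/35.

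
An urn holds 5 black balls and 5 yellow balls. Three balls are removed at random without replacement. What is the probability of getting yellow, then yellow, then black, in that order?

Each draw changes the counts, so multiply the conditional probabilities along the sequence:
P = 5/10 × 4/9 × 5/8 = 100/720 = 5/36.

5/36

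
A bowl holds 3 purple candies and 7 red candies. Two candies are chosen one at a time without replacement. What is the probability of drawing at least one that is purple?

P(no purple) = 7/10 × 6/9 = 42/90 = 7/15.
P(at least one) = 1 − 7/15 = 8/15.

8/15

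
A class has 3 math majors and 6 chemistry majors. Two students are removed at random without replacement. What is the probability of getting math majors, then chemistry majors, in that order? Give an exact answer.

1/4

Each draw changes the counts, so multiply the conditional probabilities along the sequence:
P = 3/9 × 6/8 = 18/72 = 1/4.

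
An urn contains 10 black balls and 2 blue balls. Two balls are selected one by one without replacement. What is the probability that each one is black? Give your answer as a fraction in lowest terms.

P(all black) = 10/12 × 9/11 = 90/132 = 15/22.

15/22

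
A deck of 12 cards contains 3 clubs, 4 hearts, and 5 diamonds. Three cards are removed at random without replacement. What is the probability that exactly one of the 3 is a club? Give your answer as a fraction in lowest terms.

27/55

One ordering (a club drawn first) has probability 3/12 × 9/11 × 8/10 = 216/1320 = 9/55.
There are C(3,1) = 3 such orderings, each equally likely, so P = 3 × 9/55 = 27/55.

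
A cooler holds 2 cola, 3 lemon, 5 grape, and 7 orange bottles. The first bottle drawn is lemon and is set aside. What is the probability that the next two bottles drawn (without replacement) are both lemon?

With the first bottle removed, 2 lemon remain out of 16.
P = 2/16 × 1/15 = 2/240 = 1/120.

1/120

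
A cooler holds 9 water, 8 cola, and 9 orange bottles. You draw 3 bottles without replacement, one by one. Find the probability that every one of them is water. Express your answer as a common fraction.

P(every draw is water) = 9/26 × 8/25 × 7/24 = 504/15600 = 21/650.

21/650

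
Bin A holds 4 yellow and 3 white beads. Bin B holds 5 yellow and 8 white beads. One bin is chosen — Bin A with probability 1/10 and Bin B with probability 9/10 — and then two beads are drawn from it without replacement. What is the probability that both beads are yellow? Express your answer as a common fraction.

131/910

From Bin A: P(both yellow) = (4/7)(3/6) = 2/7.
From Bin B: P(both yellow) = (5/13)(4/12) = 5/39.
Total probability = (1/10)(2/7) + (9/10)(5/39) = 131/910.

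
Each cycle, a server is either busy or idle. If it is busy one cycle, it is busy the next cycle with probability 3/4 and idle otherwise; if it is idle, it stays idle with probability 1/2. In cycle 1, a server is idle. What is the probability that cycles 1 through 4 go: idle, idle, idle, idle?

1/8

Cycle 1 is given. For each transition, use the conditional probability from the current state:
P(idle | idle) = 1/2; P(idle | idle) = 1/2; P(idle | idle) = 1/2.
P = 1/2 × 1/2 × 1/2 = 1/8.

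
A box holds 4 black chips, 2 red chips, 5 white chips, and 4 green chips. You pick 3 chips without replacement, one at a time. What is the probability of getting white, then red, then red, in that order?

Each draw changes the counts, so multiply the conditional probabilities along the sequence:
P = 5/15 × 2/14 × 1/13 = 10/2730 = 1/273.

1/273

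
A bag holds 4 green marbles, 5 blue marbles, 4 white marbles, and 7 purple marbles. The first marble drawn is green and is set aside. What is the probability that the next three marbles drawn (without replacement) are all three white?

4/969

After the first draw, 4 of the remaining 19 marbles are white.
P = 4/19 × 3/18 × 2/17 = 24/5814 = 4/969.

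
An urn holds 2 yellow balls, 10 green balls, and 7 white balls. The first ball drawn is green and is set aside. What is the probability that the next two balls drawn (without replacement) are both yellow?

With the first ball removed, 2 yellow remain out of 18.
P = 2/18 × 1/17 = 2/306 = 1/153.

1/153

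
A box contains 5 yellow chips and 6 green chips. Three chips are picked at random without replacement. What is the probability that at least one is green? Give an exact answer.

31/33

P(no green) = 5/11 × 4/10 × 3/9 = 60/990 = 2/33.
P(at least one) = 1 − 2/33 = 31/33.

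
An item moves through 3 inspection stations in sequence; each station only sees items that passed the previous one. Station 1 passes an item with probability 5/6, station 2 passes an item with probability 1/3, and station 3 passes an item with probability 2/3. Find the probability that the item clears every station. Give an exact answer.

The events are sequential, so multiply the conditional probabilities:
P = 5/6 × 1/3 × 2/3 = 10/54 = 5/27.

5/27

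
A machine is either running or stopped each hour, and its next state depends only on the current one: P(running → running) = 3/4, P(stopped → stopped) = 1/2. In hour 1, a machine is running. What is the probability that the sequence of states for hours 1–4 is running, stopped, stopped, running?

1/16

Hour 1 is given. For each transition, use the conditional probability from the current state:
P(stopped | running) = 1/4; P(stopped | stopped) = 1/2; P(running | stopped) = 1/2.
P = 1/4 × 1/2 × 1/2 = 1/16.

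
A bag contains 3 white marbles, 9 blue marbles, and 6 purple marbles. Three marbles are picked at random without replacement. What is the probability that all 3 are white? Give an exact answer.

1/816

P(every draw is white) = 3/18 × 2/17 × 1/16 = 6/4896 = 1/816.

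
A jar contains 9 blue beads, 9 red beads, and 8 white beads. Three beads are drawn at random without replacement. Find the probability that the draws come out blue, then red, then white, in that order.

27/650

Each draw changes the counts, so multiply the conditional probabilities along the sequence:
P = 9/26 × 9/25 × 8/24 = 648/15600 = 27/650.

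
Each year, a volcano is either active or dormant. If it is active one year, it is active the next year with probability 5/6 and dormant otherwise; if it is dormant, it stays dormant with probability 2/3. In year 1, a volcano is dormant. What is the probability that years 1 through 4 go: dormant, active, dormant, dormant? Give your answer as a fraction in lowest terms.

Year 1 is given. For each transition, use the conditional probability from the current state:
P(active | dormant) = 1/3; P(dormant | active) = 1/6; P(dormant | dormant) = 2/3.
P = 1/3 × 1/6 × 2/3 = 2/54 = 1/27.

1/27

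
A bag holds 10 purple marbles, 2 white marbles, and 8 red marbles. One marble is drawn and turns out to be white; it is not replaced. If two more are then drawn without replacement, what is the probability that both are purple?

After the first draw, 10 of the remaining 19 marbles are purple.
P = 10/19 × 9/18 = 90/342 = 5/19.

5/19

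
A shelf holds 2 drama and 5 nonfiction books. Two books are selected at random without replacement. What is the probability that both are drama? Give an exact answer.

P(all drama) = 2/7 × 1/6 = 2/42 = 1/21.

1/21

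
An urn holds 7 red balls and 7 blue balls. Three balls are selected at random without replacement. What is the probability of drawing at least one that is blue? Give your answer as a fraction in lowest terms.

47/52

P(no blue) = 7/14 × 6/13 × 5/12 = 210/2184 = 5/52.
P(at least one) = 1 − 5/52 = 47/52.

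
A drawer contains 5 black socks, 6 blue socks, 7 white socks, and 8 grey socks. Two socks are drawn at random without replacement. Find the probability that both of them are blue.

3/65

P = 6/26 × 5/25 = 30/650 = 3/65.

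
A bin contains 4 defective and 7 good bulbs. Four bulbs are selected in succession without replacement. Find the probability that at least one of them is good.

329/330

P(no good) = 4/11 × 3/10 × 2/9 × 1/8 = 24/7920 = 1/330.
P(at least one) = 1 − 1/330 = 329/330.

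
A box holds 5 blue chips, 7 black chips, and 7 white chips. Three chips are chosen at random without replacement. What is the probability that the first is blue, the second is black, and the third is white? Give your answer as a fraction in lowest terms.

Each draw changes the counts, so multiply the conditional probabilities along the sequence:
P = 5/19 × 7/18 × 7/17 = 245/5814.

245/5814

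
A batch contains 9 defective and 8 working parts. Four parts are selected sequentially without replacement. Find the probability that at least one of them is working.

P(no working) = 9/17 × 8/16 × 7/15 × 6/14 = 3024/57120 = 9/170.
P(at least one) = 1 − 9/170 = 161/170.

161/170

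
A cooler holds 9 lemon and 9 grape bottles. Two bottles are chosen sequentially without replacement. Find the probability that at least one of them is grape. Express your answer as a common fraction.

13/17

P(no grape) = 9/18 × 8/17 = 72/306 = 4/17.
P(at least one) = 1 − 4/17 = 13/17.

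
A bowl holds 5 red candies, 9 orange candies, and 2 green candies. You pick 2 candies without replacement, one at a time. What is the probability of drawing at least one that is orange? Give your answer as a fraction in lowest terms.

P(no orange) = 7/16 × 6/15 = 42/240 = 7/40.
P(at least one) = 1 − 7/40 = 33/40.

33/40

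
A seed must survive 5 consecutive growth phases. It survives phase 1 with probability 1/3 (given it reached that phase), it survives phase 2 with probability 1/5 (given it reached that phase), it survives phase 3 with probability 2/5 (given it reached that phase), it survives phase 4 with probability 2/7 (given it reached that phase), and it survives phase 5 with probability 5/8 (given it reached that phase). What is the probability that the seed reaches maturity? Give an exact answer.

1/210

The events are sequential, so multiply the conditional probabilities:
P = 1/3 × 1/5 × 2/5 × 2/7 × 5/8 = 20/4200 = 1/210.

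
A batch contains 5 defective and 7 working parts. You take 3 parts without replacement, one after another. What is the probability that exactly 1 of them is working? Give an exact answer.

7/22

One ordering (working drawn first) has probability 7/12 × 5/11 × 4/10 = 140/1320 = 7/66.
There are C(3,1) = 3 such orderings, each equally likely, so P = 3 × 7/66 = 7/22.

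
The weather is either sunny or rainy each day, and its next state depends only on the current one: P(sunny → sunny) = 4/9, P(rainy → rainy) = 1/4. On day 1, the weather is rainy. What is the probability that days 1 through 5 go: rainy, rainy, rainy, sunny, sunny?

Day 1 is given. For each transition, use the conditional probability from the current state:
P(rainy | rainy) = 1/4; P(rainy | rainy) = 1/4; P(sunny | rainy) = 3/4; P(sunny | sunny) = 4/9.
P = 1/4 × 1/4 × 3/4 × 4/9 = 12/576 = 1/48.

1/48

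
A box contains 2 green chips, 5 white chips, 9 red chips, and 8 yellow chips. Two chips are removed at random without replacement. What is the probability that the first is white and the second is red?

15/184

Each draw changes the counts, so multiply the conditional probabilities along the sequence:
P = 5/24 × 9/23 = 45/552 = 15/184.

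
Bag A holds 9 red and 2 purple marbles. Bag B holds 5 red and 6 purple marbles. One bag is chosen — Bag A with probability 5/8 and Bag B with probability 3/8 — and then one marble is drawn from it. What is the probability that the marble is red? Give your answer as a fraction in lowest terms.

15/22

From Bag A: P(red) = 9/11.
From Bag B: P(red) = 5/11.
Total probability = (5/8)(9/11) + (3/8)(5/11) = 15/22.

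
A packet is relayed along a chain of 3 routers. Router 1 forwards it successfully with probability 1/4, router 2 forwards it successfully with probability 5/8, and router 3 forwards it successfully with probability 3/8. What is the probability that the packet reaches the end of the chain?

15/256

Each stage is reached only if all earlier stages succeed, so
P = 1/4 × 5/8 × 3/8 = 15/256.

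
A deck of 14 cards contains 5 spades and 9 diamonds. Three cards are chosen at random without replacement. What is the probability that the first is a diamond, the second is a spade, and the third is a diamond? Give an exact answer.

Multiply the probability of each draw given the previous ones:
P = 9/14 × 5/13 × 8/12 = 360/2184 = 15/91.

15/91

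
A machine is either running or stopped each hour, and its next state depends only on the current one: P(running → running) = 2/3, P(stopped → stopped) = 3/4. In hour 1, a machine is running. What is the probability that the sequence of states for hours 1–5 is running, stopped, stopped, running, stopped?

1/48

Hour 1 is given. For each transition, use the conditional probability from the current state:
P(stopped | running) = 1/3; P(stopped | stopped) = 3/4; P(running | stopped) = 1/4; P(stopped | running) = 1/3.
P = 1/3 × 3/4 × 1/4 × 1/3 = 3/144 = 1/48.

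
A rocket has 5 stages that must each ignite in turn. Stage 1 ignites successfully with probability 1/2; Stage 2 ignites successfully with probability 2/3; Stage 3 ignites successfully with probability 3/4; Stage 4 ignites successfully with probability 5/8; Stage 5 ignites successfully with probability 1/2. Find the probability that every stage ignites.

The events are sequential, so multiply the conditional probabilities:
P = 1/2 × 2/3 × 3/4 × 5/8 × 1/2 = 30/384 = 5/64.

5/64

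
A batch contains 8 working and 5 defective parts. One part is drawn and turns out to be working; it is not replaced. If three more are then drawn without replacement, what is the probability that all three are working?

7/44

After the first draw, 7 of the remaining 12 parts are working.
P = 7/12 × 6/11 × 5/10 = 210/1320 = 7/44.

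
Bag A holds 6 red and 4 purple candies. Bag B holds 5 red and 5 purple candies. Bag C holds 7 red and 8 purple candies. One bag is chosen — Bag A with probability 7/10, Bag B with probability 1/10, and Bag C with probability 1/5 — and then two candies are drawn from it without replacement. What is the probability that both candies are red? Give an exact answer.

133/450

From Bag A: P(both red) = (6/10)(5/9) = 1/3.
From Bag B: P(both red) = (5/10)(4/9) = 2/9.
From Bag C: P(both red) = (7/15)(6/14) = 1/5.
Total probability = (7/10)(1/3) + (1/10)(2/9) + (1/5)(1/5) = 133/450.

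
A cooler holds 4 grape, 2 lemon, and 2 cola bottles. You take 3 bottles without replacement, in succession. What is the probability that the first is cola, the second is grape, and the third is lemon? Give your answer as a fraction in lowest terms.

Chain rule:
P = 2/8 × 4/7 × 2/6 = 16/336 = 1/21.

1/21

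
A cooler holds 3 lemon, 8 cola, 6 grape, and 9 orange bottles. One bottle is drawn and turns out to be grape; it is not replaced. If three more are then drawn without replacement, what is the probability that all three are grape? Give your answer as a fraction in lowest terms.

1/230

After the first draw, 5 of the remaining 25 bottles are grape.
P = 5/25 × 4/24 × 3/23 = 60/13800 = 1/230.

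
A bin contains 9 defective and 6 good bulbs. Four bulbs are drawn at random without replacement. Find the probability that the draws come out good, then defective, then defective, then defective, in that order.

Each draw changes the counts, so multiply the conditional probabilities along the sequence:
P = 6/15 × 9/14 × 8/13 × 7/12 = 3024/32760 = 6/65.

6/65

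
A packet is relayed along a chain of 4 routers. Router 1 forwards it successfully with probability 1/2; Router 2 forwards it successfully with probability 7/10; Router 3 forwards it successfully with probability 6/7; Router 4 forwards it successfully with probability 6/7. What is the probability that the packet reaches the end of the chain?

9/35

Multiplying along the chain,
P = 1/2 × 7/10 × 6/7 × 6/7 = 252/980 = 9/35.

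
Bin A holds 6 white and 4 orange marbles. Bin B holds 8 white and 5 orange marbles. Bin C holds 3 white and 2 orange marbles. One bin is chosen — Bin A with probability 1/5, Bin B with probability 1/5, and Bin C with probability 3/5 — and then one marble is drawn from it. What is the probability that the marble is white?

From Bin A: P(white) = 6/10.
From Bin B: P(white) = 8/13.
From Bin C: P(white) = 3/5.
Total probability = (1/5)(6/10) + (1/5)(8/13) + (3/5)(3/5) = 196/325.

196/325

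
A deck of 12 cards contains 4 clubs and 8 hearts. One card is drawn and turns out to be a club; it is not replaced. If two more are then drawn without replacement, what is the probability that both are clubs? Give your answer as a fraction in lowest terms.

With the first card removed, 3 clubs remain out of 11.
P = 3/11 × 2/10 = 6/110 = 3/55.

3/55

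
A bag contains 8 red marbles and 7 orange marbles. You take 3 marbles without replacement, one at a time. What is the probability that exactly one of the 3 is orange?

28/65

One ordering (orange drawn first) has probability 7/15 × 8/14 × 7/13 = 392/2730 = 28/195.
There are C(3,1) = 3 such orderings, each equally likely, so P = 3 × 28/195 = 28/65.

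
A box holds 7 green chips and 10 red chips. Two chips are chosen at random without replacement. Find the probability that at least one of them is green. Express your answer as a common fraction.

P(no green) = 10/17 × 9/16 = 90/272 = 45/136.
P(at least one) = 1 − 45/136 = 91/136.

91/136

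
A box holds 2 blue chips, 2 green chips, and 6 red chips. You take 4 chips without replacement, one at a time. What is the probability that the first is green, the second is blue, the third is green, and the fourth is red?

1/210

Each draw changes the counts, so multiply the conditional probabilities along the sequence:
P = 2/10 × 2/9 × 1/8 × 6/7 = 24/5040 = 1/210.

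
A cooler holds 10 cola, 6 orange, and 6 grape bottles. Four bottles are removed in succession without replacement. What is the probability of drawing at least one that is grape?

157/209

P(no grape) = 16/22 × 15/21 × 14/20 × 13/19 = 43680/175560 = 52/209.
P(at least one) = 1 − 52/209 = 157/209.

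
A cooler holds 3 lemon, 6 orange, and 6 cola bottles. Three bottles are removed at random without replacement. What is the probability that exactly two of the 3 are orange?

One ordering (orange drawn first) has probability 6/15 × 5/14 × 9/13 = 270/2730 = 9/91.
There are C(3,2) = 3 such orderings, each equally likely, so P = 3 × 9/91 = 27/91.

27/91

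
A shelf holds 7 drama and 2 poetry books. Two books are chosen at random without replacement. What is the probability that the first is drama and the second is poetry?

7/36

Each draw changes the counts, so multiply the conditional probabilities along the sequence:
P = 7/9 × 2/8 = 14/72 = 7/36.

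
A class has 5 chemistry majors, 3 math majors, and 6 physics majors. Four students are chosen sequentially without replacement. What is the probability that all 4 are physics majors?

P(all physics majors) = 6/14 × 5/13 × 4/12 × 3/11 = 360/24024 = 15/1001.

15/1001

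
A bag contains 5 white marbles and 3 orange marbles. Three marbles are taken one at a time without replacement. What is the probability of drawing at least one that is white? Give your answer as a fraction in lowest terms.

P(no white) = 3/8 × 2/7 × 1/6 = 6/336 = 1/56.
P(at least one) = 1 − 1/56 = 55/56.

55/56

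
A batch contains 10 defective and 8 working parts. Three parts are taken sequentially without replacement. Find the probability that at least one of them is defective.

P(no defective) = 8/18 × 7/17 × 6/16 = 336/4896 = 7/102.
P(at least one) = 1 − 7/102 = 95/102.

95/102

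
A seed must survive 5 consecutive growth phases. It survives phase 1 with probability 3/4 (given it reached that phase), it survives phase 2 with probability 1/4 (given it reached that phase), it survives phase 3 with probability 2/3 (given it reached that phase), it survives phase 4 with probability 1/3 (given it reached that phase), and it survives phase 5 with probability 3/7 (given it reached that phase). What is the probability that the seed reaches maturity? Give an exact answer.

Each stage is reached only if all earlier stages succeed, so
P = 3/4 × 1/4 × 2/3 × 1/3 × 3/7 = 18/1008 = 1/56.

1/56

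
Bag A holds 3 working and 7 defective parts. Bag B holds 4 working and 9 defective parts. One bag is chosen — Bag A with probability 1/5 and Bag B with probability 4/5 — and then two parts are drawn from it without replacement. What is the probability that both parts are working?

73/975

From Bag A: P(both working) = (3/10)(2/9) = 1/15.
From Bag B: P(both working) = (4/13)(3/12) = 1/13.
Total probability = (1/5)(1/15) + (4/5)(1/13) = 73/975.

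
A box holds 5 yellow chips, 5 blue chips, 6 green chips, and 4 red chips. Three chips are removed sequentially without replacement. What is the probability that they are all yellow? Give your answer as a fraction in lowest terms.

1/114

P(all yellow) = 5/20 × 4/19 × 3/18 = 60/6840 = 1/114.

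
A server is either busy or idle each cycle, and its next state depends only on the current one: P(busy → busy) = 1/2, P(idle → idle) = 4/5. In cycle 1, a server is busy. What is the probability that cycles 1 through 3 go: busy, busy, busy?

1/4

Cycle 1 is given. For each transition, use the conditional probability from the current state:
P(busy | busy) = 1/2; P(busy | busy) = 1/2.
P = 1/2 × 1/2 = 1/4.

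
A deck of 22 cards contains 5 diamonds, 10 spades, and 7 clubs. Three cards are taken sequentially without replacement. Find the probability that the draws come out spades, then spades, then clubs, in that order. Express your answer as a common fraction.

Chain rule:
P = 10/22 × 9/21 × 7/20 = 630/9240 = 3/44.

3/44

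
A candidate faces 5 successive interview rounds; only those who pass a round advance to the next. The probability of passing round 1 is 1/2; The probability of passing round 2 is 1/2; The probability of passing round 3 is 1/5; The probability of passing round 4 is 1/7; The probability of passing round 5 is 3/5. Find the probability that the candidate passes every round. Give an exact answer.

The events are sequential, so multiply the conditional probabilities:
P = 1/2 × 1/2 × 1/5 × 1/7 × 3/5 = 3/700.

3/700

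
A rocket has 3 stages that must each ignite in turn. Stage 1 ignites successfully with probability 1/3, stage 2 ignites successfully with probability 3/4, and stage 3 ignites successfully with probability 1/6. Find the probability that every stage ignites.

1/24

Each stage is reached only if all earlier stages succeed, so
P = 1/3 × 3/4 × 1/6 = 3/72 = 1/24.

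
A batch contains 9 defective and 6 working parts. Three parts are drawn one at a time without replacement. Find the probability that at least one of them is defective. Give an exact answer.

87/91

P(no defective) = 6/15 × 5/14 × 4/13 = 120/2730 = 4/91.
P(at least one) = 1 − 4/91 = 87/91.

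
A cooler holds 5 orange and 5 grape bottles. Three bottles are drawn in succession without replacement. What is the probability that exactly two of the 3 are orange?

One ordering (orange drawn first) has probability 5/10 × 4/9 × 5/8 = 100/720 = 5/36.
There are C(3,2) = 3 such orderings, each equally likely, so P = 3 × 5/36 = 5/12.

5/12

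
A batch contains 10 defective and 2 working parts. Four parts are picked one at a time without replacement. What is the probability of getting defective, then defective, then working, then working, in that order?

Each draw changes the counts, so multiply the conditional probabilities along the sequence:
P = 10/12 × 9/11 × 2/10 × 1/9 = 180/11880 = 1/66.

1/66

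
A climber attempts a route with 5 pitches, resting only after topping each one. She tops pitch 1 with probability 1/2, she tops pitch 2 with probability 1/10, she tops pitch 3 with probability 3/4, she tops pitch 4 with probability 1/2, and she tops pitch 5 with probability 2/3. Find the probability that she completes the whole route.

1/80

The events are sequential, so multiply the conditional probabilities:
P = 1/2 × 1/10 × 3/4 × 1/2 × 2/3 = 6/480 = 1/80.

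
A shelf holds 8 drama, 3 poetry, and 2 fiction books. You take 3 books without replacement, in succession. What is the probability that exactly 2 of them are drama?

One ordering (drama drawn first) has probability 8/13 × 7/12 × 5/11 = 280/1716 = 70/429.
There are C(3,2) = 3 such orderings, each equally likely, so P = 3 × 70/429 = 70/143.

70/143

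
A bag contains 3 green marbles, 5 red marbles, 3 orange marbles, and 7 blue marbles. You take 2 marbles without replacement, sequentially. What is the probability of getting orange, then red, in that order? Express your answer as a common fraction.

Chain rule:
P = 3/18 × 5/17 = 15/306 = 5/102.

5/102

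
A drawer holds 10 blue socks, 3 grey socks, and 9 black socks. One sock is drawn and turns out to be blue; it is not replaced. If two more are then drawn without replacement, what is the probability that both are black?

6/35

After the first draw, 9 of the remaining 21 socks are black.
P = 9/21 × 8/20 = 72/420 = 6/35.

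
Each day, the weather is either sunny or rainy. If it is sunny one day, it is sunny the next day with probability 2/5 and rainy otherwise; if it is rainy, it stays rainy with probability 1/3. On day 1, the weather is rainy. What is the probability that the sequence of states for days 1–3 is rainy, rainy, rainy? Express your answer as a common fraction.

Day 1 is given. For each transition, use the conditional probability from the current state:
P(rainy | rainy) = 1/3; P(rainy | rainy) = 1/3.
P = 1/3 × 1/3 = 1/9.

1/9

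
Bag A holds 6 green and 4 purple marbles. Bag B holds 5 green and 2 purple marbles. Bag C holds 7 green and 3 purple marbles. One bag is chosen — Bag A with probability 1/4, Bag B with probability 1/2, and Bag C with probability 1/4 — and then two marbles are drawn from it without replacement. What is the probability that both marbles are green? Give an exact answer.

From Bag A: P(both green) = (6/10)(5/9) = 1/3.
From Bag B: P(both green) = (5/7)(4/6) = 10/21.
From Bag C: P(both green) = (7/10)(6/9) = 7/15.
Total probability = (1/4)(1/3) + (1/2)(10/21) + (1/4)(7/15) = 46/105.

46/105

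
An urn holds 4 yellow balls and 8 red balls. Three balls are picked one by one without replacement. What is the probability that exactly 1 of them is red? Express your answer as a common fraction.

One ordering (red drawn first) has probability 8/12 × 4/11 × 3/10 = 96/1320 = 4/55.
There are C(3,1) = 3 such orderings, each equally likely, so P = 3 × 4/55 = 12/55.

12/55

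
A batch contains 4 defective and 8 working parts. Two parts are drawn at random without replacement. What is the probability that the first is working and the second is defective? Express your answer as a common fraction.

8/33

Chain rule:
P = 8/12 × 4/11 = 32/132 = 8/33.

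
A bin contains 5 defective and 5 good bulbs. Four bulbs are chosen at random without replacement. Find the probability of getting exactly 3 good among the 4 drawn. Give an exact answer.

5/21

One ordering (good drawn first) has probability 5/10 × 4/9 × 3/8 × 5/7 = 300/5040 = 5/84.
There are C(4,3) = 4 such orderings, each equally likely, so P = 4 × 5/84 = 5/21.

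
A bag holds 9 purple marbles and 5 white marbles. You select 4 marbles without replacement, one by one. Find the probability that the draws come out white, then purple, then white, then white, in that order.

Each draw changes the counts, so multiply the conditional probabilities along the sequence:
P = 5/14 × 9/13 × 4/12 × 3/11 = 540/24024 = 45/2002.

45/2002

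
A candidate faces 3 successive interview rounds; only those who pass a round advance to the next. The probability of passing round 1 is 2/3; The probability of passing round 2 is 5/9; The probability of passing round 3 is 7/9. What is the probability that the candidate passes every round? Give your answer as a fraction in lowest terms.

70/243

The events are sequential, so multiply the conditional probabilities:
P = 2/3 × 5/9 × 7/9 = 70/243.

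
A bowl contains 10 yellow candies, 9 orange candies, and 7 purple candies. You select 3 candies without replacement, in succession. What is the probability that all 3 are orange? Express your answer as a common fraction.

21/650

P(every draw is orange) = 9/26 × 8/25 × 7/24 = 504/15600 = 21/650.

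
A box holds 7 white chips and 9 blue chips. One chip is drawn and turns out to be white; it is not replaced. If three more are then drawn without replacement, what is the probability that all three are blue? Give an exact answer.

12/65

After the first draw, 9 of the remaining 15 chips are blue.
P = 9/15 × 8/14 × 7/13 = 504/2730 = 12/65.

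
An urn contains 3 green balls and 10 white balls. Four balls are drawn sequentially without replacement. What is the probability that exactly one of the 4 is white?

One ordering (white drawn first) has probability 10/13 × 3/12 × 2/11 × 1/10 = 60/17160 = 1/286.
There are C(4,1) = 4 such orderings, each equally likely, so P = 4 × 1/286 = 2/143.

2/143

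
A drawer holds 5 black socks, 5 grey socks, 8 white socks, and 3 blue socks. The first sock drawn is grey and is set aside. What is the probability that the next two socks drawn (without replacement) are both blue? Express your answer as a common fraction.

3/190

After the first draw, 3 of the remaining 20 socks are blue.
P = 3/20 × 2/19 = 6/380 = 3/190.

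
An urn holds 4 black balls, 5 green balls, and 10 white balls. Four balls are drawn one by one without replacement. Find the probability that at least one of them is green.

2875/3876

P(no green) = 14/19 × 13/18 × 12/17 × 11/16 = 24024/93024 = 1001/3876.
P(at least one) = 1 − 1001/3876 = 2875/3876.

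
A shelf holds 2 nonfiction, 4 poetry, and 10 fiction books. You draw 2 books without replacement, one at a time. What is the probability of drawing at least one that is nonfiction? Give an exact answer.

29/120

P(no nonfiction) = 14/16 × 13/15 = 182/240 = 91/120.
P(at least one) = 1 − 91/120 = 29/120.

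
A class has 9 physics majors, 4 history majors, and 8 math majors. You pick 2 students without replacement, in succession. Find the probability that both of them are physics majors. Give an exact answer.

P = 9/21 × 8/20 = 72/420 = 6/35.

6/35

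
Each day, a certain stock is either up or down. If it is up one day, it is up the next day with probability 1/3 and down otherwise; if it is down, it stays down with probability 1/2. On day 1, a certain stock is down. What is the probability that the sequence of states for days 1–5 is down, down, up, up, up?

1/36

Day 1 is given. For each transition, use the conditional probability from the current state:
P(down | down) = 1/2; P(up | down) = 1/2; P(up | up) = 1/3; P(up | up) = 1/3.
P = 1/2 × 1/2 × 1/3 × 1/3 = 1/36.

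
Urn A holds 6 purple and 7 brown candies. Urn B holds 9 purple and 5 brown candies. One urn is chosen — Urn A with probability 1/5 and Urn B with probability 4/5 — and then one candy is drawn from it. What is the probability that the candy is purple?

276/455

From Urn A: P(purple) = 6/13.
From Urn B: P(purple) = 9/14.
Total probability = (1/5)(6/13) + (4/5)(9/14) = 276/455.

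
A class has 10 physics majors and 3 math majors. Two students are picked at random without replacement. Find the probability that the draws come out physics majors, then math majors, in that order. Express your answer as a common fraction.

5/26

Each draw changes the counts, so multiply the conditional probabilities along the sequence:
P = 10/13 × 3/12 = 30/156 = 5/26.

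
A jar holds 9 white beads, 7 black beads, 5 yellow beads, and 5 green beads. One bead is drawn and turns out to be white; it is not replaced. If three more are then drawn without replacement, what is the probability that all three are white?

14/575

After the first draw, 8 of the remaining 25 beads are white.
P = 8/25 × 7/24 × 6/23 = 336/13800 = 14/575.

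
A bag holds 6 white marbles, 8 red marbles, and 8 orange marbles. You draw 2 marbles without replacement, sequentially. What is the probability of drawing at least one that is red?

P(no red) = 14/22 × 13/21 = 182/462 = 13/33.
P(at least one) = 1 − 13/33 = 20/33.

20/33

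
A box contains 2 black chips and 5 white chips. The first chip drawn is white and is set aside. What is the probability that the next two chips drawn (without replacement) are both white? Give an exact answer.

With the first chip removed, 4 white remain out of 6.
P = 4/6 × 3/5 = 12/30 = 2/5.

2/5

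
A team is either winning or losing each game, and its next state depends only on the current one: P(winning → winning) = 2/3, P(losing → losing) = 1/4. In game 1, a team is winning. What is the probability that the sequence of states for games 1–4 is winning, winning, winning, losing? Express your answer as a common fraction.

4/27

Game 1 is given. For each transition, use the conditional probability from the current state:
P(winning | winning) = 2/3; P(winning | winning) = 2/3; P(losing | winning) = 1/3.
P = 2/3 × 2/3 × 1/3 = 4/27.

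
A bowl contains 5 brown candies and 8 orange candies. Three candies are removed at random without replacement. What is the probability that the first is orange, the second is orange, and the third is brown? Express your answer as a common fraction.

Multiply the probability of each draw given the previous ones:
P = 8/13 × 7/12 × 5/11 = 280/1716 = 70/429.

70/429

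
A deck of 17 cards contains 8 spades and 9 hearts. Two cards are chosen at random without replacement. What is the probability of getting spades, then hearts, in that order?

9/34

Chain rule:
P = 8/17 × 9/16 = 72/272 = 9/34.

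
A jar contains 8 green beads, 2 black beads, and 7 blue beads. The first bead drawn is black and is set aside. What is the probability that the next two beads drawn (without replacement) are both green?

After the first draw, 8 of the remaining 16 beads are green.
P = 8/16 × 7/15 = 56/240 = 7/30.

7/30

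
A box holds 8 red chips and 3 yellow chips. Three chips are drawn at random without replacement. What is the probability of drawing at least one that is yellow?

P(no yellow) = 8/11 × 7/10 × 6/9 = 336/990 = 56/165.
P(at least one) = 1 − 56/165 = 109/165.

109/165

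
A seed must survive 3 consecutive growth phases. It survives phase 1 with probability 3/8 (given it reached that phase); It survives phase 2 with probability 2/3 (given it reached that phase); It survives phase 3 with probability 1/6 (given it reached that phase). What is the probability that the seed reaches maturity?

Multiplying along the chain,
P = 3/8 × 2/3 × 1/6 = 6/144 = 1/24.

1/24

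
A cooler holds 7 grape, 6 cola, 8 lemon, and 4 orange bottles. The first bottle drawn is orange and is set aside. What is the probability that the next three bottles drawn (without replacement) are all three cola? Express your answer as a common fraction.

5/506

After the first draw, 6 of the remaining 24 bottles are cola.
P = 6/24 × 5/23 × 4/22 = 120/12144 = 5/506.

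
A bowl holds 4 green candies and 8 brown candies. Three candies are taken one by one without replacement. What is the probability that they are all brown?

P = 8/12 × 7/11 × 6/10 = 336/1320 = 14/55.

14/55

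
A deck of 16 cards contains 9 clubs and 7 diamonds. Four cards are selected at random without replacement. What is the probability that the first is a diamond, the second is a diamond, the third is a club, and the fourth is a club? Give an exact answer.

Chain rule:
P = 7/16 × 6/15 × 9/14 × 8/13 = 3024/43680 = 9/130.

9/130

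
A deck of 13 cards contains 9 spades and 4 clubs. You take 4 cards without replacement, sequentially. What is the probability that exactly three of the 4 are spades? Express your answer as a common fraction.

336/715

One ordering (spades drawn first) has probability 9/13 × 8/12 × 7/11 × 4/10 = 2016/17160 = 84/715.
There are C(4,3) = 4 such orderings, each equally likely, so P = 4 × 84/715 = 336/715.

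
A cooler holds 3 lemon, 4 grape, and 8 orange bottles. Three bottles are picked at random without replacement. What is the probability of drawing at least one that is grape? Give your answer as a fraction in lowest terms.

58/91

P(no grape) = 11/15 × 10/14 × 9/13 = 990/2730 = 33/91.
P(at least one) = 1 − 33/91 = 58/91.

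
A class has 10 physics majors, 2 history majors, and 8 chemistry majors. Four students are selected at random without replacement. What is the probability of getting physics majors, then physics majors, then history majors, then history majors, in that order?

1/646

Multiply the probability of each draw given the previous ones:
P = 10/20 × 9/19 × 2/18 × 1/17 = 180/116280 = 1/646.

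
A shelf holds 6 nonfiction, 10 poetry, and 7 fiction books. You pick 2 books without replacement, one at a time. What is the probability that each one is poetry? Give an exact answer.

P(all poetry) = 10/23 × 9/22 = 90/506 = 45/253.

45/253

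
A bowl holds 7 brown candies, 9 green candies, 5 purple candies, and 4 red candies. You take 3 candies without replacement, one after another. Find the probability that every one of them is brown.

P(every draw is brown) = 7/25 × 6/24 × 5/23 = 210/13800 = 7/460.

7/460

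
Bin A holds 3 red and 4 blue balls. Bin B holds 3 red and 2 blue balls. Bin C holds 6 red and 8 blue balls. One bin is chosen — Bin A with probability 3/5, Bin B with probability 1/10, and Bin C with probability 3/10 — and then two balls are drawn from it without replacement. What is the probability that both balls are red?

1503/9100

From Bin A: P(both red) = (3/7)(2/6) = 1/7.
From Bin B: P(both red) = (3/5)(2/4) = 3/10.
From Bin C: P(both red) = (6/14)(5/13) = 15/91.
Total probability = (3/5)(1/7) + (1/10)(3/10) + (3/10)(15/91) = 1503/9100.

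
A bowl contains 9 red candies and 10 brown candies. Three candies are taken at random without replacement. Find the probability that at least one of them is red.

283/323

P(no red) = 10/19 × 9/18 × 8/17 = 720/5814 = 40/323.
P(at least one) = 1 − 40/323 = 283/323.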